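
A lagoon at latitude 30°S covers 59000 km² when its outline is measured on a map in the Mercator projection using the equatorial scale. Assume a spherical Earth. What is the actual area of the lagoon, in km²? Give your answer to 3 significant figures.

Mercator is conformal, so the point scale is isotropic: h = k = sec φ = 1/cos φ.
Areal scale = k² = sec²φ = 1/cos²(30°) = 1/0.8660² = 1.333.
True area = apparent / (areal scale) = 59000 / 1.333 ≈ 44200 km².

44200 km²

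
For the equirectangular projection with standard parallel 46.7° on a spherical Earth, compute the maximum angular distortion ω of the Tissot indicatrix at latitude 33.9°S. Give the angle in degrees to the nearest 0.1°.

10.9°

The equidistant cylindrical projection with φ₀ = 46.7° has h = 1 (meridians true) and k = cos φ₀ / cos φ along parallels.
At 33.9°: h = 1.000, k = 0.8263; principal scales a = 1.000, b = 0.8263.
sin(ω/2) = (a − b)/(a + b) = 0.1737/1.826 = 0.09513, so ω = 2 arcsin(0.09513) ≈ 10.9°.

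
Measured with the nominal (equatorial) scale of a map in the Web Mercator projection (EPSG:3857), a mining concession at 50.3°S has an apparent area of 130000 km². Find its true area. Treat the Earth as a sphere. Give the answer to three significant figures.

53000 km²

The Mercator projection is conformal; its linear scale factor is the same in every direction and equals sec φ = 1/cos φ.
Areal scale = k² = sec²φ = 1/cos²(50.3°) = 1/0.6388² = 2.451.
True area = apparent / (areal scale) = 130000 / 2.451 ≈ 53000 km².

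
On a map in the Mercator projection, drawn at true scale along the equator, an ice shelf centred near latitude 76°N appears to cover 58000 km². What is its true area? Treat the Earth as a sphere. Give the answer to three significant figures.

The Mercator projection is conformal; its linear scale factor is the same in every direction and equals sec φ = 1/cos φ.
Areal scale = k² = sec²φ = 1/cos²(76°) = 1/0.2419² = 17.09.
True area = apparent / (areal scale) = 58000 / 17.09 ≈ 3390 km².

3390 km²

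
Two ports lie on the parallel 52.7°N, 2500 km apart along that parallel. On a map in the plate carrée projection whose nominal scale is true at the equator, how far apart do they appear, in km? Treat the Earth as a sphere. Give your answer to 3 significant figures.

4130 km

For the equirectangular projection with φ₀ = 0 (plate carrée), h = 1 along meridians and k = sec φ along parallels.
Along the parallel, k = sec 52.7° = 1/0.6060 = 1.650.
Map distance = 2500 × 1.650 ≈ 4130 km.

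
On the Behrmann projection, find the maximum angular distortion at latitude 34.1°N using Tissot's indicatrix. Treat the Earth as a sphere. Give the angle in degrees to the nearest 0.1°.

The Behrmann projection is cylindrical equal-area with φ₀ = 30°. For cylindrical equal-area with standard parallel φ₀, h = cos φ / cos φ₀ and k = cos φ₀ / cos φ, so h·k = 1.
At 34.1°: h = 0.9562, k = 1.046; principal scales a = 1.046, b = 0.9562.
sin(ω/2) = (a − b)/(a + b) = 0.08969/2.002 = 0.04480, so ω = 2 arcsin(0.04480) ≈ 5.1°.

5.1°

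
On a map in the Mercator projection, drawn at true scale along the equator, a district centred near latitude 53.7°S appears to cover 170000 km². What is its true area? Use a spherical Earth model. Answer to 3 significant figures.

59600 km²

Mercator is conformal, so the point scale is isotropic: h = k = sec φ = 1/cos φ.
Areal scale = k² = sec²φ = 1/cos²(53.7°) = 1/0.5920² = 2.853.
True area = apparent / (areal scale) = 170000 / 2.853 ≈ 59600 km².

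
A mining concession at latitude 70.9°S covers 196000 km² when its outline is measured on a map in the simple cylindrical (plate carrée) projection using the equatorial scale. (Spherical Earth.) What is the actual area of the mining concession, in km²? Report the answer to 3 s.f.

64100 km²

Plate carrée maps x = Rλ, y = Rφ. The meridian scale is h = 1 and the parallel scale is k = 1/cos φ = sec φ.
Areal scale = h·k = 1 × sec φ; at 70.9°, h = 1.000, k = 3.056, so h·k = 3.056.
True area = apparent / (areal scale) = 196000 / 3.056 ≈ 64100 km².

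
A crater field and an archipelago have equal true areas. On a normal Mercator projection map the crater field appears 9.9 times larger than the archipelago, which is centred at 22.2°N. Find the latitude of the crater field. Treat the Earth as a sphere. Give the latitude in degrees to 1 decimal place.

72.9°

Mercator areal scale is sec²φ, so apparent-area ratio = sec²φ₁ / sec²φ₂ = cos²φ₂ / cos²φ₁.
cos²φ₂ / cos²φ₁ = 9.9  ⇒  cos φ₁ = cos 22.2° / √9.9 = 0.9259/3.146 = 0.2943.
φ₁ = arccos(0.2943) ≈ 72.9°.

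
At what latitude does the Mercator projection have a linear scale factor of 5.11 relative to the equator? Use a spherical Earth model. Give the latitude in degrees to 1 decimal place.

78.7°

Mercator scale is k = sec φ = 1/cos φ.
1/cos φ = 5.11  ⇒  cos φ = 0.1957  ⇒  φ = arccos(0.1957) ≈ 78.7°.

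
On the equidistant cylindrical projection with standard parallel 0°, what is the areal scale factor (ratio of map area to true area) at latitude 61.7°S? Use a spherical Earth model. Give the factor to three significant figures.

In the plate carrée (x = Rλ, y = Rφ), meridians are true-scale (h = 1) and parallels are stretched by k = sec φ.
Areal scale = h·k = 1 × sec φ; at 61.7°, h = 1.000, k = 2.109, so h·k = 2.109.

2.11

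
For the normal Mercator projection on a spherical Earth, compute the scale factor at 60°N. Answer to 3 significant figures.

2.00

Mercator is conformal, so the point scale is isotropic: h = k = sec φ = 1/cos φ.
k = 1/cos 60° = 1/0.5000 = 2.000.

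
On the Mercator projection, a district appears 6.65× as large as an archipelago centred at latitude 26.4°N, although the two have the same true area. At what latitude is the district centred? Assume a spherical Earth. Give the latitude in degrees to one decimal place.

69.7°

Mercator areal scale is sec²φ, so apparent-area ratio = sec²φ₁ / sec²φ₂ = cos²φ₂ / cos²φ₁.
cos²φ₂ / cos²φ₁ = 6.65  ⇒  cos φ₁ = cos 26.4° / √6.65 = 0.8957/2.579 = 0.3473.
φ₁ = arccos(0.3473) ≈ 69.7°.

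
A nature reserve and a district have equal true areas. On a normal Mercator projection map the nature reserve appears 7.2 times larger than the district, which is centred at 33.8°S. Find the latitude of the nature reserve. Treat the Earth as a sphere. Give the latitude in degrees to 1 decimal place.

72.0°

For equal true areas on Mercator, apparent areas scale as sec²φ, so the ratio is cos²φ₂ / cos²φ₁.
cos²φ₂ / cos²φ₁ = 7.2  ⇒  cos φ₁ = cos 33.8° / √7.2 = 0.8310/2.683 = 0.3097.
φ₁ = arccos(0.3097) ≈ 72.0°.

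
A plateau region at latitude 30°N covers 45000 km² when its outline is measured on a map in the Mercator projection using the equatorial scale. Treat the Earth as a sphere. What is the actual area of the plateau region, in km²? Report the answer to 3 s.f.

33800 km²

The Mercator projection is conformal; its linear scale factor is the same in every direction and equals sec φ = 1/cos φ.
Areal scale = k² = sec²φ = 1/cos²(30°) = 1/0.8660² = 1.333.
True area = apparent / (areal scale) = 45000 / 1.333 ≈ 33800 km².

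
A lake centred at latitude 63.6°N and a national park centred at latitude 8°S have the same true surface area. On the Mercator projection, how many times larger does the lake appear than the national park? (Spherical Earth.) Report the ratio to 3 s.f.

Mercator areal scale is sec²φ.
At 63.6°: sec²(63.6°) = 1/0.4446² = 5.058.
At 8°: sec²(8°) = 1/0.9903² = 1.020.
Ratio = 5.058/1.020 = cos²(8°)/cos²(63.6°) ≈ 4.96.

4.96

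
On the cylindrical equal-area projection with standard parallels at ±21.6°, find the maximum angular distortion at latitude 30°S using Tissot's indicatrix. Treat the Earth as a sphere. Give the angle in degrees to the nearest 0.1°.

8.1°

Cylindrical equal-area (φ₀ = 21.6°): h = cos φ / cos 21.6° along meridians, k = cos 21.6° / cos φ along parallels; h·k = 1.
At 30°: h = 0.9314, k = 1.074; principal scales a = 1.074, b = 0.9314.
sin(ω/2) = (a − b)/(a + b) = 0.1422/2.005 = 0.07091, so ω = 2 arcsin(0.07091) ≈ 8.1°.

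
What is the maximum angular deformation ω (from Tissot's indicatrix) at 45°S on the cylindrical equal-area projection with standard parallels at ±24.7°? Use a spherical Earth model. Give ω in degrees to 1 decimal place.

28.4°

For cylindrical equal-area with standard parallel φ₀, h = cos φ / cos φ₀ and k = cos φ₀ / cos φ, so h·k = 1.
At 45°: h = 0.7783, k = 1.285; principal scales a = 1.285, b = 0.7783.
sin(ω/2) = (a − b)/(a + b) = 0.5065/2.063 = 0.2455, so ω = 2 arcsin(0.2455) ≈ 28.4°.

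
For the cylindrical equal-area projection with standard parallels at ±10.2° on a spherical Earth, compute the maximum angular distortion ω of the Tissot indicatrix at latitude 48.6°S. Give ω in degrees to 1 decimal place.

44.4°

Cylindrical equal-area (φ₀ = 10.2°): h = cos φ / cos 10.2° along meridians, k = cos 10.2° / cos φ along parallels; h·k = 1.
At 48.6°: h = 0.6719, k = 1.488; principal scales a = 1.488, b = 0.6719.
sin(ω/2) = (a − b)/(a + b) = 0.8163/2.160 = 0.3779, so ω = 2 arcsin(0.3779) ≈ 44.4°.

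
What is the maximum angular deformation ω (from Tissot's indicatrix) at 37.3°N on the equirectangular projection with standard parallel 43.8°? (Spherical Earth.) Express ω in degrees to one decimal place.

5.6°

The equidistant cylindrical projection with φ₀ = 43.8° has h = 1 (meridians true) and k = cos φ₀ / cos φ along parallels.
At 37.3°: h = 1.000, k = 0.9073; principal scales a = 1.000, b = 0.9073.
sin(ω/2) = (a − b)/(a + b) = 0.09267/1.907 = 0.04858, so ω = 2 arcsin(0.04858) ≈ 5.6°.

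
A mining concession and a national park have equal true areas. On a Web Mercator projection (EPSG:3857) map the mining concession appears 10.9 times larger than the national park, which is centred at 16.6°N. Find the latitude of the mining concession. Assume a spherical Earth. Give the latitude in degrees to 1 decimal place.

Mercator areal scale is sec²φ, so apparent-area ratio = sec²φ₁ / sec²φ₂ = cos²φ₂ / cos²φ₁.
cos²φ₂ / cos²φ₁ = 10.9  ⇒  cos φ₁ = cos 16.6° / √10.9 = 0.9583/3.302 = 0.2903.
φ₁ = arccos(0.2903) ≈ 73.1°.

73.1°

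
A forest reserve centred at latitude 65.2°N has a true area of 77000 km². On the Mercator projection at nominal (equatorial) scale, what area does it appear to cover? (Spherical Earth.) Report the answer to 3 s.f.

438000 km²

For Mercator, h = k = sec φ (a conformal cylindrical projection has a single point scale, 1/cos φ).
Areal scale = k² = sec²φ = 1/cos²(65.2°) = 1/0.4195² = 5.684.
Apparent area = 77000 × 5.684 ≈ 438000 km².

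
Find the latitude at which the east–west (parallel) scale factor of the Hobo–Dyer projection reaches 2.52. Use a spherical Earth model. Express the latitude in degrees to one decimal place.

The Hobo–Dyer projection is cylindrical equal-area with φ₀ = 37.5°. For cylindrical equal-area with standard parallel φ₀, h = cos φ / cos φ₀ and k = cos φ₀ / cos φ, so h·k = 1.
k = cos φ₀ / cos φ = 2.52  ⇒  cos φ = cos 37.5° / 2.52 = 0.3148.
φ = arccos(0.3148) ≈ 71.6°.

71.6°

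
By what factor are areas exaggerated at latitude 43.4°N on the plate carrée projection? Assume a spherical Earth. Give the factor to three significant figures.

1.38

Plate carrée maps x = Rλ, y = Rφ. The meridian scale is h = 1 and the parallel scale is k = 1/cos φ = sec φ.
Areal scale = h·k = 1 × sec φ; at 43.4°, h = 1.000, k = 1.376, so h·k = 1.376.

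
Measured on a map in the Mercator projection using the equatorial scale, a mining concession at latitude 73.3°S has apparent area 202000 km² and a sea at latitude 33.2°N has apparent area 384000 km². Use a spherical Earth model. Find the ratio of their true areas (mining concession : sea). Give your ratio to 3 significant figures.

On Mercator the areal scale is sec²φ, so true area = apparent × cos²φ.
True area of mining concession: 202000 × cos²(73.3°) = 202000 × 0.08258 = 16680 km².
True area of sea: 384000 × cos²(33.2°) = 384000 × 0.7002 = 268900 km².
Ratio = 16680 / 268900 ≈ 0.0620.

0.0620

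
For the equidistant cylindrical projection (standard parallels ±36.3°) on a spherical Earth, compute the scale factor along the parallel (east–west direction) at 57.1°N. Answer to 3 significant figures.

With standard parallel φ₀ = 36.3°, the equirectangular projection gives x = Rλ cos φ₀, y = Rφ, so h = 1 and k = cos 36.3° / cos φ.
k = cos 36.3° / cos 57.1° = 0.8059/0.5432 = 1.484.

1.48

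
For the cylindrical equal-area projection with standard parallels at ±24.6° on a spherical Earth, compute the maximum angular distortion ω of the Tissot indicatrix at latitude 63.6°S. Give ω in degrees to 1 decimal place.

A cylindrical equal-area projection with standard parallel φ₀ has meridian scale h = cos φ / cos φ₀ and parallel scale k = cos φ₀ / cos φ (so areas are preserved, h·k = 1).
At 63.6°: h = 0.4890, k = 2.045; principal scales a = 2.045, b = 0.4890.
sin(ω/2) = (a − b)/(a + b) = 1.556/2.534 = 0.6140, so ω = 2 arcsin(0.6140) ≈ 75.8°.

75.8°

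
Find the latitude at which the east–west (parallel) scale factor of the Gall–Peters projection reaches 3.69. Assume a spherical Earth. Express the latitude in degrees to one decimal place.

The Gall–Peters projection is cylindrical equal-area with φ₀ = 45°. Cylindrical equal-area (φ₀ = 45°): h = cos φ / cos 45° along meridians, k = cos 45° / cos φ along parallels; h·k = 1.
k = cos φ₀ / cos φ = 3.69  ⇒  cos φ = cos 45° / 3.69 = 0.1916.
φ = arccos(0.1916) ≈ 79.0°.

79.0°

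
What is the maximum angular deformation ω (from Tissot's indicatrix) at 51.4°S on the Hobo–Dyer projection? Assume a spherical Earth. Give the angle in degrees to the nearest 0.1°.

27.3°

Hobo–Dyer is a cylindrical equal-area projection with standard parallels at ±37.5°. A cylindrical equal-area projection with standard parallel φ₀ has meridian scale h = cos φ / cos φ₀ and parallel scale k = cos φ₀ / cos φ (so areas are preserved, h·k = 1).
At 51.4°: h = 0.7864, k = 1.272; principal scales a = 1.272, b = 0.7864.
sin(ω/2) = (a − b)/(a + b) = 0.4853/2.058 = 0.2358, so ω = 2 arcsin(0.2358) ≈ 27.3°.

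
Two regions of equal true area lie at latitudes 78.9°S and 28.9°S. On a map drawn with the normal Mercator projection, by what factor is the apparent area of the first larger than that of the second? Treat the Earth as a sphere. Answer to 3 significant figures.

20.7

On Mercator, area is exaggerated by sec²φ = 1/cos²φ.
At 78.9°: sec²(78.9°) = 1/0.1925² = 26.98.
At 28.9°: sec²(28.9°) = 1/0.8755² = 1.305.
Ratio = 26.98/1.305 = cos²(28.9°)/cos²(78.9°) ≈ 20.7.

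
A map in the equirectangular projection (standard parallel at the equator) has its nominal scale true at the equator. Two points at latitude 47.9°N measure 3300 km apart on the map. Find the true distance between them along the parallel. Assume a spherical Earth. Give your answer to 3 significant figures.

2210 km

In the plate carrée (x = Rλ, y = Rφ), meridians are true-scale (h = 1) and parallels are stretched by k = sec φ.
Along the parallel at 47.9°, map distances are exaggerated by k = sec 47.9° = 1.492.
True distance = 3300 / 1.492 = 3300 × cos 47.9° ≈ 2210 km.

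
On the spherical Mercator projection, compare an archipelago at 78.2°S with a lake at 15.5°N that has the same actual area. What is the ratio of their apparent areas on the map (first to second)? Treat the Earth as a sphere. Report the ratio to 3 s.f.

On Mercator, area is exaggerated by sec²φ = 1/cos²φ.
At 78.2°: sec²(78.2°) = 1/0.2045² = 23.91.
At 15.5°: sec²(15.5°) = 1/0.9636² = 1.077.
Ratio = 23.91/1.077 = cos²(15.5°)/cos²(78.2°) ≈ 22.2.

22.2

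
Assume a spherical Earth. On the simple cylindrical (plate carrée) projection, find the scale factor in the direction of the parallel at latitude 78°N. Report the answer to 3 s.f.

In the plate carrée (x = Rλ, y = Rφ), meridians are true-scale (h = 1) and parallels are stretched by k = sec φ.
k = 1/cos 78° = 1/0.2079 = 4.810.

4.81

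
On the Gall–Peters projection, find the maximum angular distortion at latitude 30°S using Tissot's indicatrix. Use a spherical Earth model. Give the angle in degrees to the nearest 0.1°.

Gall–Peters is a cylindrical equal-area projection with standard parallels at ±45°. Cylindrical equal-area (φ₀ = 45°): h = cos φ / cos 45° along meridians, k = cos 45° / cos φ along parallels; h·k = 1.
At 30°: h = 1.225, k = 0.8165; principal scales a = 1.225, b = 0.8165.
sin(ω/2) = (a − b)/(a + b) = 0.4082/2.041 = 0.2000, so ω = 2 arcsin(0.2000) ≈ 23.1°.

23.1°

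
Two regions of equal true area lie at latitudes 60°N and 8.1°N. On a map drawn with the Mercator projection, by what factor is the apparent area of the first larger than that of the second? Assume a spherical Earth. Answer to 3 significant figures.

Mercator areal scale is sec²φ.
At 60°: sec²(60°) = 1/0.5000² = 4.000.
At 8.1°: sec²(8.1°) = 1/0.9900² = 1.020.
Ratio = 4.000/1.020 = cos²(8.1°)/cos²(60°) ≈ 3.92.

3.92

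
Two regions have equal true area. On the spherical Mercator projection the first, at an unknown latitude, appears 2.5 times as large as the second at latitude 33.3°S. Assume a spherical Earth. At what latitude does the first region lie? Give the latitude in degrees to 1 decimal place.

For equal true areas on Mercator, apparent areas scale as sec²φ, so the ratio is cos²φ₂ / cos²φ₁.
cos²φ₂ / cos²φ₁ = 2.5  ⇒  cos φ₁ = cos 33.3° / √2.5 = 0.8358/1.581 = 0.5286.
φ₁ = arccos(0.5286) ≈ 58.1°.

58.1°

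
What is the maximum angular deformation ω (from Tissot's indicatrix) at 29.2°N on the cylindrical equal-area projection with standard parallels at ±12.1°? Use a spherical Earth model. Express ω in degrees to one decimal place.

13.0°

Cylindrical equal-area (φ₀ = 12.1°): h = cos φ / cos 12.1° along meridians, k = cos 12.1° / cos φ along parallels; h·k = 1.
At 29.2°: h = 0.8928, k = 1.120; principal scales a = 1.120, b = 0.8928.
sin(ω/2) = (a − b)/(a + b) = 0.2274/2.013 = 0.1130, so ω = 2 arcsin(0.1130) ≈ 13.0°.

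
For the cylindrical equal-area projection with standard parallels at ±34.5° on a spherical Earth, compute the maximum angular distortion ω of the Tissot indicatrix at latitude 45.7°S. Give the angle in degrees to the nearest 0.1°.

For cylindrical equal-area with standard parallel φ₀, h = cos φ / cos φ₀ and k = cos φ₀ / cos φ, so h·k = 1.
At 45.7°: h = 0.8475, k = 1.180; principal scales a = 1.180, b = 0.8475.
sin(ω/2) = (a − b)/(a + b) = 0.3325/2.027 = 0.1640, so ω = 2 arcsin(0.1640) ≈ 18.9°.

18.9°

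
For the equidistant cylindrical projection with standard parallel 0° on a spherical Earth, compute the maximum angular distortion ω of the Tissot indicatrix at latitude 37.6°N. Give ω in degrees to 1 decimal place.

Plate carrée maps x = Rλ, y = Rφ. The meridian scale is h = 1 and the parallel scale is k = 1/cos φ = sec φ.
At 37.6°: h = 1.000, k = 1.262; principal scales a = 1.262, b = 1.000.
sin(ω/2) = (a − b)/(a + b) = 0.2622/2.262 = 0.1159, so ω = 2 arcsin(0.1159) ≈ 13.3°.

13.3°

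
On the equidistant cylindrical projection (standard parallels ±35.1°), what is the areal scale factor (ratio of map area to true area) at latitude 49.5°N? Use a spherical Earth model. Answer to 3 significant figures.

1.26

With standard parallel φ₀ = 35.1°, the equirectangular projection gives x = Rλ cos φ₀, y = Rφ, so h = 1 and k = cos 35.1° / cos φ.
Areal scale = h·k = 1 × cos φ₀ / cos φ; at 49.5°, h = 1.000, k = 1.260, so h·k = 1.260.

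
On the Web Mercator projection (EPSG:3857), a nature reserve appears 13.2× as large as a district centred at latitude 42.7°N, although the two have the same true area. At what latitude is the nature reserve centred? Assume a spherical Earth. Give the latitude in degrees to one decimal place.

For equal true areas on Mercator, apparent areas scale as sec²φ, so the ratio is cos²φ₂ / cos²φ₁.
cos²φ₂ / cos²φ₁ = 13.2  ⇒  cos φ₁ = cos 42.7° / √13.2 = 0.7349/3.633 = 0.2023.
φ₁ = arccos(0.2023) ≈ 78.3°.

78.3°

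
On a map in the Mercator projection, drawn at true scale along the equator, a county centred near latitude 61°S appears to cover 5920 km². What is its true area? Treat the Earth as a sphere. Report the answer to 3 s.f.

The Mercator projection is conformal; its linear scale factor is the same in every direction and equals sec φ = 1/cos φ.
Areal scale = k² = sec²φ = 1/cos²(61°) = 1/0.4848² = 4.255.
True area = apparent / (areal scale) = 5920 / 4.255 ≈ 1390 km².

1390 km²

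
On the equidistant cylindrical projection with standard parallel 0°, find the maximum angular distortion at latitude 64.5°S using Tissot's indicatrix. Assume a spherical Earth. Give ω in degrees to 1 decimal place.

46.9°

For the equirectangular projection with φ₀ = 0 (plate carrée), h = 1 along meridians and k = sec φ along parallels.
At 64.5°: h = 1.000, k = 2.323; principal scales a = 2.323, b = 1.000.
sin(ω/2) = (a − b)/(a + b) = 1.323/3.323 = 0.3981, so ω = 2 arcsin(0.3981) ≈ 46.9°.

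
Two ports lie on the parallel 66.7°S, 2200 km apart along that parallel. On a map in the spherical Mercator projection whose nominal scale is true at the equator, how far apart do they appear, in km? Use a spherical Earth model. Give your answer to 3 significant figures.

For Mercator, h = k = sec φ (a conformal cylindrical projection has a single point scale, 1/cos φ).
Along the parallel, k = sec 66.7° = 1/0.3955 = 2.528.
Map distance = 2200 × 2.528 ≈ 5560 km.

5560 km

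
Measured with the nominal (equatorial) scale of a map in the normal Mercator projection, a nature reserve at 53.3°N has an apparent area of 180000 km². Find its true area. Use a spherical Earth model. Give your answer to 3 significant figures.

For Mercator, h = k = sec φ (a conformal cylindrical projection has a single point scale, 1/cos φ).
Areal scale = k² = sec²φ = 1/cos²(53.3°) = 1/0.5976² = 2.800.
True area = apparent / (areal scale) = 180000 / 2.800 ≈ 64300 km².

64300 km²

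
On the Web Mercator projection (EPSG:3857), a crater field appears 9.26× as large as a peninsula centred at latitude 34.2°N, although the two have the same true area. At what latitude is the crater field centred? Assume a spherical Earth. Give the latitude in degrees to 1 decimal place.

On Mercator, (apparent₁)/(apparent₂) = sec²φ₁ / sec²φ₂ when true areas are equal.
cos²φ₂ / cos²φ₁ = 9.26  ⇒  cos φ₁ = cos 34.2° / √9.26 = 0.8271/3.043 = 0.2718.
φ₁ = arccos(0.2718) ≈ 74.2°.

74.2°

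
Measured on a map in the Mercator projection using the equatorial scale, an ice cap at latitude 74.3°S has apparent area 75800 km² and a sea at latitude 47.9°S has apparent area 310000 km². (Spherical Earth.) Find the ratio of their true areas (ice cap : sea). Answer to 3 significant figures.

Mercator's areal exaggeration is sec²φ; hence true area = (apparent area) · cos²φ.
True area of ice cap: 75800 × cos²(74.3°) = 75800 × 0.07322 = 5550 km².
True area of sea: 310000 × cos²(47.9°) = 310000 × 0.4495 = 139300 km².
Ratio = 5550 / 139300 ≈ 0.0398.

0.0398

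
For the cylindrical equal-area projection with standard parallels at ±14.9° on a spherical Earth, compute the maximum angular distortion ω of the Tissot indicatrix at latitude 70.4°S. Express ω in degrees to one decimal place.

Cylindrical equal-area (φ₀ = 14.9°): h = cos φ / cos 14.9° along meridians, k = cos 14.9° / cos φ along parallels; h·k = 1.
At 70.4°: h = 0.3471, k = 2.881; principal scales a = 2.881, b = 0.3471.
sin(ω/2) = (a − b)/(a + b) = 2.534/3.228 = 0.7849, so ω = 2 arcsin(0.7849) ≈ 103.4°.

103.4°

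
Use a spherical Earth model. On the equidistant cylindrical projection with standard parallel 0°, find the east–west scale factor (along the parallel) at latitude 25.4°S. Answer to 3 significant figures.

In the plate carrée (x = Rλ, y = Rφ), meridians are true-scale (h = 1) and parallels are stretched by k = sec φ.
k = 1/cos 25.4° = 1/0.9033 = 1.107.

1.11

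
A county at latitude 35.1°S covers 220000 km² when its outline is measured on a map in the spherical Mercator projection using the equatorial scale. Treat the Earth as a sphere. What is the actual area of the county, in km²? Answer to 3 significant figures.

The Mercator projection is conformal; its linear scale factor is the same in every direction and equals sec φ = 1/cos φ.
Areal scale = k² = sec²φ = 1/cos²(35.1°) = 1/0.8181² = 1.494.
True area = apparent / (areal scale) = 220000 / 1.494 ≈ 147000 km².

147000 km²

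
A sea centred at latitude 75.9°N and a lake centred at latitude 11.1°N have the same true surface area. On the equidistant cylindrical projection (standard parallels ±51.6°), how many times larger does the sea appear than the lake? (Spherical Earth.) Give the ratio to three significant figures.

4.03

The equidistant cylindrical projection with φ₀ = 51.6° has h = 1 (meridians true) and k = cos φ₀ / cos φ along parallels.
Areal scale at 75.9°: h·k = 1.000 × 2.550 = 2.550.
Areal scale at 11.1°: h·k = 1.000 × 0.6330 = 0.6330.
Ratio = 2.550/0.6330 ≈ 4.03.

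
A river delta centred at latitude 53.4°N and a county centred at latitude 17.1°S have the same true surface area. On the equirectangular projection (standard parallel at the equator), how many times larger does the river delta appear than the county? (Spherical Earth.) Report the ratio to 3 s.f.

For the equirectangular projection with φ₀ = 0 (plate carrée), h = 1 along meridians and k = sec φ along parallels.
Areal scale at 53.4°: h·k = 1.000 × 1.677 = 1.677.
Areal scale at 17.1°: h·k = 1.000 × 1.046 = 1.046.
Ratio = 1.677/1.046 ≈ 1.60.

1.60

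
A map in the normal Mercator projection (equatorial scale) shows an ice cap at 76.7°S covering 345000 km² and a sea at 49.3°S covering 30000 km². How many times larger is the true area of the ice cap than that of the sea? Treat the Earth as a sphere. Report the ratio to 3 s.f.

Mercator's areal exaggeration is sec²φ; hence true area = (apparent area) · cos²φ.
True area of ice cap: 345000 × cos²(76.7°) = 345000 × 0.05292 = 18260 km².
True area of sea: 30000 × cos²(49.3°) = 30000 × 0.4252 = 12760 km².
Ratio = 18260 / 12760 ≈ 1.43.

1.43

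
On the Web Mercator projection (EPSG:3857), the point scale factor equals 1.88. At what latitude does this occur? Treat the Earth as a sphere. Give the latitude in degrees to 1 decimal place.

57.9°

Mercator scale is k = sec φ = 1/cos φ.
1/cos φ = 1.88  ⇒  cos φ = 0.5319  ⇒  φ = arccos(0.5319) ≈ 57.9°.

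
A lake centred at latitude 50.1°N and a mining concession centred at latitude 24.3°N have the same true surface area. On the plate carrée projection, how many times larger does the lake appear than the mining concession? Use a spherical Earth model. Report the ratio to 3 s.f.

In the plate carrée (x = Rλ, y = Rφ), meridians are true-scale (h = 1) and parallels are stretched by k = sec φ.
Areal scale at 50.1°: h·k = 1.000 × 1.559 = 1.559.
Areal scale at 24.3°: h·k = 1.000 × 1.097 = 1.097.
Ratio = 1.559/1.097 ≈ 1.42.

1.42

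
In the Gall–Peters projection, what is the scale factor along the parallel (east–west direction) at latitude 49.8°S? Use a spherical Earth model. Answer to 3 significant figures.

The Gall–Peters projection is cylindrical equal-area with φ₀ = 45°. For cylindrical equal-area with standard parallel φ₀, h = cos φ / cos φ₀ and k = cos φ₀ / cos φ, so h·k = 1.
k = cos 45° / cos 49.8° = 0.7071/0.6455 = 1.096.

1.10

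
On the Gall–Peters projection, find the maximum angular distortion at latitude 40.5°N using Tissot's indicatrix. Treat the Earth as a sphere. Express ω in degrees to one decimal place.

8.3°

Gall–Peters is a cylindrical equal-area projection with standard parallels at ±45°. For cylindrical equal-area with standard parallel φ₀, h = cos φ / cos φ₀ and k = cos φ₀ / cos φ, so h·k = 1.
At 40.5°: h = 1.075, k = 0.9299; principal scales a = 1.075, b = 0.9299.
sin(ω/2) = (a − b)/(a + b) = 0.1455/2.005 = 0.07254, so ω = 2 arcsin(0.07254) ≈ 8.3°.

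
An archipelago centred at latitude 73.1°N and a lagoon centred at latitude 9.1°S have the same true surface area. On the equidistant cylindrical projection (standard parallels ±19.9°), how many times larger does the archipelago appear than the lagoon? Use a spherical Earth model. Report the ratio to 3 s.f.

With standard parallel φ₀ = 19.9°, the equirectangular projection gives x = Rλ cos φ₀, y = Rφ, so h = 1 and k = cos 19.9° / cos φ.
Areal scale at 73.1°: h·k = 1.000 × 3.235 = 3.235.
Areal scale at 9.1°: h·k = 1.000 × 0.9523 = 0.9523.
Ratio = 3.235/0.9523 ≈ 3.40.

3.40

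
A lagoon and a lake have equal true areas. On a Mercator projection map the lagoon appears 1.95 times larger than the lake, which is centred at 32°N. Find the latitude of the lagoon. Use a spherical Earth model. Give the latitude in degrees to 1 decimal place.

52.6°

On Mercator, (apparent₁)/(apparent₂) = sec²φ₁ / sec²φ₂ when true areas are equal.
cos²φ₂ / cos²φ₁ = 1.95  ⇒  cos φ₁ = cos 32° / √1.95 = 0.8480/1.396 = 0.6073.
φ₁ = arccos(0.6073) ≈ 52.6°.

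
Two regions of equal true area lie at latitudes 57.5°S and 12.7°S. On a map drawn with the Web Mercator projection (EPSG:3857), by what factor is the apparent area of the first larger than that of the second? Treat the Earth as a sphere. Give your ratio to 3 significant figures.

Mercator areal scale is sec²φ.
At 57.5°: sec²(57.5°) = 1/0.5373² = 3.464.
At 12.7°: sec²(12.7°) = 1/0.9755² = 1.051.
Ratio = 3.464/1.051 = cos²(12.7°)/cos²(57.5°) ≈ 3.30.

3.30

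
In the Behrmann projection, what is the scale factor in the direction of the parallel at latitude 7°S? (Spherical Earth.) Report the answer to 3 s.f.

0.873

The Behrmann projection is cylindrical equal-area with φ₀ = 30°. Cylindrical equal-area (φ₀ = 30°): h = cos φ / cos 30° along meridians, k = cos 30° / cos φ along parallels; h·k = 1.
k = cos 30° / cos 7° = 0.8660/0.9925 = 0.8725.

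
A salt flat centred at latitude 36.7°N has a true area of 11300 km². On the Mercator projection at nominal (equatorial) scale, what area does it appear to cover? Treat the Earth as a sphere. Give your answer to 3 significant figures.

Mercator is conformal, so the point scale is isotropic: h = k = sec φ = 1/cos φ.
Areal scale = k² = sec²φ = 1/cos²(36.7°) = 1/0.8018² = 1.556.
Apparent area = 11300 × 1.556 ≈ 17600 km².

17600 km²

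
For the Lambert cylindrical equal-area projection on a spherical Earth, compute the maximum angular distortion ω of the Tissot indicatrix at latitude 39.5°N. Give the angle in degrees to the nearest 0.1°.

29.4°

The Lambert cylindrical equal-area projection is the cylindrical equal-area projection with its standard parallel at the equator (φ₀ = 0). For cylindrical equal-area with standard parallel φ₀, h = cos φ / cos φ₀ and k = cos φ₀ / cos φ, so h·k = 1.
At 39.5°: h = 0.7716, k = 1.296; principal scales a = 1.296, b = 0.7716.
sin(ω/2) = (a − b)/(a + b) = 0.5243/2.068 = 0.2536, so ω = 2 arcsin(0.2536) ≈ 29.4°.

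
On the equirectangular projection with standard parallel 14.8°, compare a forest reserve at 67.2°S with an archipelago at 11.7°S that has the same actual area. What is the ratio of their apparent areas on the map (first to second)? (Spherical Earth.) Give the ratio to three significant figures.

In the equirectangular projection with standard parallel φ₀ = 14.8° (x = Rλ cos φ₀, y = Rφ), meridians are true-scale (h = 1) and the parallel scale is k = cos φ₀ / cos φ.
Areal scale at 67.2°: h·k = 1.000 × 2.495 = 2.495.
Areal scale at 11.7°: h·k = 1.000 × 0.9873 = 0.9873.
Ratio = 2.495/0.9873 ≈ 2.53.

2.53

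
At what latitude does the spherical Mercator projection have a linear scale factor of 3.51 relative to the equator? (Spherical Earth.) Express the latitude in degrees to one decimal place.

Mercator scale is k = sec φ = 1/cos φ.
1/cos φ = 3.51  ⇒  cos φ = 0.2849  ⇒  φ = arccos(0.2849) ≈ 73.4°.

73.4°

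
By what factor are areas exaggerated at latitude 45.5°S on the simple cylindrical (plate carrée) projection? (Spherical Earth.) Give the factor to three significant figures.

1.43

Plate carrée maps x = Rλ, y = Rφ. The meridian scale is h = 1 and the parallel scale is k = 1/cos φ = sec φ.
Areal scale = h·k = 1 × sec φ; at 45.5°, h = 1.000, k = 1.427, so h·k = 1.427.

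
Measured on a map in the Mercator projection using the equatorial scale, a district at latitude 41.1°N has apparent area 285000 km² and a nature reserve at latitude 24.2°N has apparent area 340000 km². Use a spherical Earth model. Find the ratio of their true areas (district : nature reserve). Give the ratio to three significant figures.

Since Mercator area scale is 1/cos²φ, the true area equals the apparent area multiplied by cos²φ.
True area of district: 285000 × cos²(41.1°) = 285000 × 0.5679 = 161800 km².
True area of nature reserve: 340000 × cos²(24.2°) = 340000 × 0.8320 = 282900 km².
Ratio = 161800 / 282900 ≈ 0.572.

0.572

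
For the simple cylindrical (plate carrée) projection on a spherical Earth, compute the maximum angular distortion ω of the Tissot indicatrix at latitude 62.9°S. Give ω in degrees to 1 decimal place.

43.9°

For the equirectangular projection with φ₀ = 0 (plate carrée), h = 1 along meridians and k = sec φ along parallels.
At 62.9°: h = 1.000, k = 2.195; principal scales a = 2.195, b = 1.000.
sin(ω/2) = (a − b)/(a + b) = 1.195/3.195 = 0.3741, so ω = 2 arcsin(0.3741) ≈ 43.9°.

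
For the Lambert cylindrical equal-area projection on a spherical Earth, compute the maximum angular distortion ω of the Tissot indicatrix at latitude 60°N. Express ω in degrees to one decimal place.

The Lambert cylindrical equal-area projection is the cylindrical equal-area projection with its standard parallel at the equator (φ₀ = 0). A cylindrical equal-area projection with standard parallel φ₀ has meridian scale h = cos φ / cos φ₀ and parallel scale k = cos φ₀ / cos φ (so areas are preserved, h·k = 1).
At 60°: h = 0.5000, k = 2.000; principal scales a = 2.000, b = 0.5000.
sin(ω/2) = (a − b)/(a + b) = 1.500/2.500 = 0.6000, so ω = 2 arcsin(0.6000) ≈ 73.7°.

73.7°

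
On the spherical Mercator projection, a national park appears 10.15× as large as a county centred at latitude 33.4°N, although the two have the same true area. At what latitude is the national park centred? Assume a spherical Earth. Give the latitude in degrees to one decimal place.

74.8°

For equal true areas on Mercator, apparent areas scale as sec²φ, so the ratio is cos²φ₂ / cos²φ₁.
cos²φ₂ / cos²φ₁ = 10.15  ⇒  cos φ₁ = cos 33.4° / √10.15 = 0.8348/3.186 = 0.2620.
φ₁ = arccos(0.2620) ≈ 74.8°.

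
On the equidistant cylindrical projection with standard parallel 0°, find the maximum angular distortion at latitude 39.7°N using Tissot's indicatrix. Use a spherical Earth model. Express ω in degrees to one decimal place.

In the plate carrée (x = Rλ, y = Rφ), meridians are true-scale (h = 1) and parallels are stretched by k = sec φ.
At 39.7°: h = 1.000, k = 1.300; principal scales a = 1.300, b = 1.000.
sin(ω/2) = (a − b)/(a + b) = 0.2997/2.300 = 0.1303, so ω = 2 arcsin(0.1303) ≈ 15.0°.

15.0°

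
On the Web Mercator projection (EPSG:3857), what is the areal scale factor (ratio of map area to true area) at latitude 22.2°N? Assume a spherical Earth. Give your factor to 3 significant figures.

The Mercator projection is conformal; its linear scale factor is the same in every direction and equals sec φ = 1/cos φ.
Areal scale = k² = sec²φ = 1/cos²(22.2°) = 1/0.9259² = 1.167.

1.17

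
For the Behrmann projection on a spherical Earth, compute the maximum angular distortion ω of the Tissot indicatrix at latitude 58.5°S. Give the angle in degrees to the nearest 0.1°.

55.6°

Behrmann is a cylindrical equal-area projection with standard parallels at ±30°. Cylindrical equal-area (φ₀ = 30°): h = cos φ / cos 30° along meridians, k = cos 30° / cos φ along parallels; h·k = 1.
At 58.5°: h = 0.6033, k = 1.657; principal scales a = 1.657, b = 0.6033.
sin(ω/2) = (a − b)/(a + b) = 1.054/2.261 = 0.4663, so ω = 2 arcsin(0.4663) ≈ 55.6°.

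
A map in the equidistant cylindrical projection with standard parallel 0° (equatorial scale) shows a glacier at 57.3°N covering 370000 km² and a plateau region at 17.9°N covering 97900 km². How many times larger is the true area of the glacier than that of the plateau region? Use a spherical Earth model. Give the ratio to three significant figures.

2.15

Plate carrée has h = 1 and k = sec φ, giving areal scale sec φ; true area = (apparent area) · cos φ.
True area of glacier: 370000 × cos(57.3°) = 370000 × 0.5402 = 199900 km².
True area of plateau region: 97900 × cos(17.9°) = 97900 × 0.9516 = 93160 km².
Ratio = 199900 / 93160 ≈ 2.15.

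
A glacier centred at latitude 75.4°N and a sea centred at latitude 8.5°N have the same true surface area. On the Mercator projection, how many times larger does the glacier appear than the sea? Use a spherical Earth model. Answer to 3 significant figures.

On Mercator, area is exaggerated by sec²φ = 1/cos²φ.
At 75.4°: sec²(75.4°) = 1/0.2521² = 15.74.
At 8.5°: sec²(8.5°) = 1/0.9890² = 1.022.
Ratio = 15.74/1.022 = cos²(8.5°)/cos²(75.4°) ≈ 15.4.

15.4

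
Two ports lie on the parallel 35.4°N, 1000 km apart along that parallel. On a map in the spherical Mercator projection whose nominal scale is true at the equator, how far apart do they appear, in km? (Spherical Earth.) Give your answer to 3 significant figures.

The Mercator projection is conformal; its linear scale factor is the same in every direction and equals sec φ = 1/cos φ.
Along the parallel, k = sec 35.4° = 1/0.8151 = 1.227.
Map distance = 1000 × 1.227 ≈ 1230 km.

1230 km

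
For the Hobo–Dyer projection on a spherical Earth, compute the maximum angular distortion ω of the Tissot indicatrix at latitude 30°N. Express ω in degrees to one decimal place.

The Hobo–Dyer projection is cylindrical equal-area with φ₀ = 37.5°. Cylindrical equal-area (φ₀ = 37.5°): h = cos φ / cos 37.5° along meridians, k = cos 37.5° / cos φ along parallels; h·k = 1.
At 30°: h = 1.092, k = 0.9161; principal scales a = 1.092, b = 0.9161.
sin(ω/2) = (a − b)/(a + b) = 0.1755/2.008 = 0.08742, so ω = 2 arcsin(0.08742) ≈ 10.0°.

10.0°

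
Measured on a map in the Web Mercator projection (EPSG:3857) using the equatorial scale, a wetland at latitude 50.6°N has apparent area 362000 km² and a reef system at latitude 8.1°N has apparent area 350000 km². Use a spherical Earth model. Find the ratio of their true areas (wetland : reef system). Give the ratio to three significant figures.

Since Mercator area scale is 1/cos²φ, the true area equals the apparent area multiplied by cos²φ.
True area of wetland: 362000 × cos²(50.6°) = 362000 × 0.4029 = 145800 km².
True area of reef system: 350000 × cos²(8.1°) = 350000 × 0.9801 = 343100 km².
Ratio = 145800 / 343100 ≈ 0.425.

0.425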